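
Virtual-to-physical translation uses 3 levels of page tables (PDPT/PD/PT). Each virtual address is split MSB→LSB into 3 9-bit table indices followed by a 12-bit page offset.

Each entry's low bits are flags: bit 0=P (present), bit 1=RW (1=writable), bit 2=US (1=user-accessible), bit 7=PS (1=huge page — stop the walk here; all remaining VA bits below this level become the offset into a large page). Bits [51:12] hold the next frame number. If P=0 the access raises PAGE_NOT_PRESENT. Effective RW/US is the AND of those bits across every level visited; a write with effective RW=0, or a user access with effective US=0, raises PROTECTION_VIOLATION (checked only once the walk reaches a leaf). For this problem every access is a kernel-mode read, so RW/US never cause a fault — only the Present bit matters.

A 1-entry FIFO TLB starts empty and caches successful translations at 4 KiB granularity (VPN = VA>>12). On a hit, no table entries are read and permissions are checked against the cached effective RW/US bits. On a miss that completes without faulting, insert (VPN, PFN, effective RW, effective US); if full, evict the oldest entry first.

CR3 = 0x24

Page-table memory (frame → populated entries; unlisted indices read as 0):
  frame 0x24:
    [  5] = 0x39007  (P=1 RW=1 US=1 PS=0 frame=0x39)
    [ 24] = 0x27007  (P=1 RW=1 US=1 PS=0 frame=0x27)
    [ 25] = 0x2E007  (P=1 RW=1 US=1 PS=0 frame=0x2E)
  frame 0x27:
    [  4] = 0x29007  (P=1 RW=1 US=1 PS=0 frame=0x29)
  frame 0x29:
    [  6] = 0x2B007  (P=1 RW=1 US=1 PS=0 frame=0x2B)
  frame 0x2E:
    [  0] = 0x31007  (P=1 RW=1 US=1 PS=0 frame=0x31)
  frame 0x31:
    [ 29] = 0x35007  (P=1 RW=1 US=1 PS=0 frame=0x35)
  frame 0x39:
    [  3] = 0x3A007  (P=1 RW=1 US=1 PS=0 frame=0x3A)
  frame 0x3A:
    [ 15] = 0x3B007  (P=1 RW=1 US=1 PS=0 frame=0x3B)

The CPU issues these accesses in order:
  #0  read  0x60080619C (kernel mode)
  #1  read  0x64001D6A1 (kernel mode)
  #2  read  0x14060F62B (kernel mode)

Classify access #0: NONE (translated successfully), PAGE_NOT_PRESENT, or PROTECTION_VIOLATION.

Trace:
#0 VA=0x60080619C (r,kernel):
  L0: frame=0x24 idx=24 entry=0x27007 [P=1 RW=1 US=1 PS=0]
  L1: frame=0x27 idx=4 entry=0x29007 [P=1 RW=1 US=1 PS=0]
  L2: frame=0x29 idx=6 entry=0x2B007 [P=1 RW=1 US=1 PS=0]
  ⇒ phys 0x2B19C  [3 reads]
#1 VA=0x64001D6A1 (r,kernel):
  L0: frame=0x24 idx=25 entry=0x2E007 [P=1 RW=1 US=1 PS=0]
  L1: frame=0x2E idx=0 entry=0x31007 [P=1 RW=1 US=1 PS=0]
  L2: frame=0x31 idx=29 entry=0x35007 [P=1 RW=1 US=1 PS=0]
  ⇒ phys 0x356A1  [3 reads]
#2 VA=0x14060F62B (r,kernel):
  L0: frame=0x24 idx=5 entry=0x39007 [P=1 RW=1 US=1 PS=0]
  L1: frame=0x39 idx=3 entry=0x3A007 [P=1 RW=1 US=1 PS=0]
  L2: frame=0x3A idx=15 entry=0x3B007 [P=1 RW=1 US=1 PS=0]
  ⇒ phys 0x3B62B  [3 reads]

Access #0 fault: NONE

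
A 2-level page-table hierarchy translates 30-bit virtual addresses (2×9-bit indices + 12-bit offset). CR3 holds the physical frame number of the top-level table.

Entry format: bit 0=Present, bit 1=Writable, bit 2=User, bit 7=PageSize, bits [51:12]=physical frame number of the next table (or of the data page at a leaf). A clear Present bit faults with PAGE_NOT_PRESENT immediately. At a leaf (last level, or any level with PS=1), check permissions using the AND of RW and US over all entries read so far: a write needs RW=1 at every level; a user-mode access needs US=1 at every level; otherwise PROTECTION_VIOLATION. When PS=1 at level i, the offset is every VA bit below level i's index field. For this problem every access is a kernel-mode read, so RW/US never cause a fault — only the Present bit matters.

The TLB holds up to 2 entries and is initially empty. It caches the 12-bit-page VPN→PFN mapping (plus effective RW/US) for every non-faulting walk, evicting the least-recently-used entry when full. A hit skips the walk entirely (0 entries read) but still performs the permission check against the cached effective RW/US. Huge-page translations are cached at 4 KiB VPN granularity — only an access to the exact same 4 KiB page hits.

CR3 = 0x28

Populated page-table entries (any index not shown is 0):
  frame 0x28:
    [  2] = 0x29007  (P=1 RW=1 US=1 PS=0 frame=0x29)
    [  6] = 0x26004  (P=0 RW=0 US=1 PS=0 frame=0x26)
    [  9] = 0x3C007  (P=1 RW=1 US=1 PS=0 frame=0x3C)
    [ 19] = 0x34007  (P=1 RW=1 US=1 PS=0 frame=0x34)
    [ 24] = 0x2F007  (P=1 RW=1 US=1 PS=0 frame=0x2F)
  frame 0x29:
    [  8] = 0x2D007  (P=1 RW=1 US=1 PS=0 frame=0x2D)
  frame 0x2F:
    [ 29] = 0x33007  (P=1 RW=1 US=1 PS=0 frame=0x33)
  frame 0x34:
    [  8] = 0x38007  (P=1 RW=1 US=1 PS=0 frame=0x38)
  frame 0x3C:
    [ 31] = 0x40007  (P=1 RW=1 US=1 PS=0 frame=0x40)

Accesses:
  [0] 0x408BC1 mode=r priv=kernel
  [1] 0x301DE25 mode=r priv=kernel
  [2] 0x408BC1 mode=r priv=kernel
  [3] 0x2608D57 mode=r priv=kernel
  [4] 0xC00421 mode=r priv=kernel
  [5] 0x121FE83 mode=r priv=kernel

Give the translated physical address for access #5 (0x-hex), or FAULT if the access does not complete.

Trace:
#0 VA=0x408BC1 (r,kernel):
  L0: frame=0x28 idx=2 entry=0x29007 [P=1 RW=1 US=1 PS=0]
  L1: frame=0x29 idx=8 entry=0x2D007 [P=1 RW=1 US=1 PS=0]
  ⇒ phys 0x2DBC1  [2 reads]
#1 VA=0x301DE25 (r,kernel):
  L0: frame=0x28 idx=24 entry=0x2F007 [P=1 RW=1 US=1 PS=0]
  L1: frame=0x2F idx=29 entry=0x33007 [P=1 RW=1 US=1 PS=0]
  ⇒ phys 0x33E25  [2 reads]
#2 VA=0x408BC1 (r,kernel):
  TLB hit vpn=0x408 → PA=0x2DBC1
#3 VA=0x2608D57 (r,kernel):
  L0: frame=0x28 idx=19 entry=0x34007 [P=1 RW=1 US=1 PS=0]
  L1: frame=0x34 idx=8 entry=0x38007 [P=1 RW=1 US=1 PS=0]
  ⇒ phys 0x38D57  [2 reads]
#4 VA=0xC00421 (r,kernel):
  L0: frame=0x28 idx=6 entry=0x26004 [P=0 RW=0 US=1 PS=0]
  → PAGE_NOT_PRESENT  (1 entries read)
#5 VA=0x121FE83 (r,kernel):
  L0: frame=0x28 idx=9 entry=0x3C007 [P=1 RW=1 US=1 PS=0]
  L1: frame=0x3C idx=31 entry=0x40007 [P=1 RW=1 US=1 PS=0]
  ⇒ phys 0x40E83  [2 reads]

Access #5 PA: 0x40E83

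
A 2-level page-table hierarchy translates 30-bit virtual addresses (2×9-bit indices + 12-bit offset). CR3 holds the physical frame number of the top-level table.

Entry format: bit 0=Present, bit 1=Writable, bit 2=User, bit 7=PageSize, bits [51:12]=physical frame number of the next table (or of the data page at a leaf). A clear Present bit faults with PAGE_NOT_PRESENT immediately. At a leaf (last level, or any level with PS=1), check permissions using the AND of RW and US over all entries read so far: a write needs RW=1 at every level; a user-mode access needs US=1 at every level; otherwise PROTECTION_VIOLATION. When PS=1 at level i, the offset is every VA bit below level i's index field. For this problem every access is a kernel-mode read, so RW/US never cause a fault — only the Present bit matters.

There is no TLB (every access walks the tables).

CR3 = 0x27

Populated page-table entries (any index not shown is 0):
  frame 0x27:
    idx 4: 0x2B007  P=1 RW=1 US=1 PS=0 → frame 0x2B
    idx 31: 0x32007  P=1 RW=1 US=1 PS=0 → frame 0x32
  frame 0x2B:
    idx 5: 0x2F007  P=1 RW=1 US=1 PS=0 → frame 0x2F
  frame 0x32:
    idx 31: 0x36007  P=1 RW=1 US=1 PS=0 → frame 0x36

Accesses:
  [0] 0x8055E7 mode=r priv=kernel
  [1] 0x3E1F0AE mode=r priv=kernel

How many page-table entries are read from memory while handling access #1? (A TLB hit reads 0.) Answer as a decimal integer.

Walk each access:
#0 VA=0x8055E7 (r,kernel):
  L0: frame=0x27 idx=4 entry=0x2B007 [P=1 RW=1 US=1 PS=0]
  L1: frame=0x2B idx=5 entry=0x2F007 [P=1 RW=1 US=1 PS=0]
  ✓ 0x2F5E7  — 2 lookups
#1 VA=0x3E1F0AE (r,kernel):
  L0: frame=0x27 idx=31 entry=0x32007 [P=1 RW=1 US=1 PS=0]
  L1: frame=0x32 idx=31 entry=0x36007 [P=1 RW=1 US=1 PS=0]
  ✓ 0x360AE  — 2 lookups

Entries read for #1: 2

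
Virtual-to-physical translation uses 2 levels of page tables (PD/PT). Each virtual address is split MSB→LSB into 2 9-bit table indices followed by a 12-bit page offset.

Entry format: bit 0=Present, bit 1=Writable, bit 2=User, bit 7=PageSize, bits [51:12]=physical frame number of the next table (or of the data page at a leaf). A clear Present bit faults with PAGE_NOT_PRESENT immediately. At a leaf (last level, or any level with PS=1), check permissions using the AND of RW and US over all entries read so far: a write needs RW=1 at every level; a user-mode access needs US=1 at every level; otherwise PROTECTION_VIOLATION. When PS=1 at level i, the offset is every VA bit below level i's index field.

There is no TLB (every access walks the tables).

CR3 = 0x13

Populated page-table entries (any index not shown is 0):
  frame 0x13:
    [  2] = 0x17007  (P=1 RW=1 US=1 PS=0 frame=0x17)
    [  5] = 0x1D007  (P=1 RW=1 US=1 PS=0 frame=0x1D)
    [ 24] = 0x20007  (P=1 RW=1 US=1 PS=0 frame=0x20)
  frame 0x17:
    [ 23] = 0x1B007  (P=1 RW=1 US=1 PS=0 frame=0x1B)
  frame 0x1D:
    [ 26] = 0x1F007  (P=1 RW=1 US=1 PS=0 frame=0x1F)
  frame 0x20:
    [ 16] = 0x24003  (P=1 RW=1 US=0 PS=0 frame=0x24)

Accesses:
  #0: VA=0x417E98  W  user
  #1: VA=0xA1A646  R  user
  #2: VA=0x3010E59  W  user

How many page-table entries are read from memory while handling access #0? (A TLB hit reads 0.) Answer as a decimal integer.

Walk each access:
#0 VA=0x417E98 (w,user):
  L0 @0x13[2] → 0x17007  P=1,RW=1,US=1,PS=0
  L1 @0x17[23] → 0x1B007  P=1,RW=1,US=1,PS=0
  → PA=0x1BE98  (2 entries read)
#1 VA=0xA1A646 (r,user):
  L0 @0x13[5] → 0x1D007  P=1,RW=1,US=1,PS=0
  L1 @0x1D[26] → 0x1F007  P=1,RW=1,US=1,PS=0
  → PA=0x1F646  (2 entries read)
#2 VA=0x3010E59 (w,user):
  L0 @0x13[24] → 0x20007  P=1,RW=1,US=1,PS=0
  L1 @0x20[16] → 0x24003  P=1,RW=1,US=0,PS=0
  ✗ PROTECTION_VIOLATION  [2 reads]

Entries read for #0: 2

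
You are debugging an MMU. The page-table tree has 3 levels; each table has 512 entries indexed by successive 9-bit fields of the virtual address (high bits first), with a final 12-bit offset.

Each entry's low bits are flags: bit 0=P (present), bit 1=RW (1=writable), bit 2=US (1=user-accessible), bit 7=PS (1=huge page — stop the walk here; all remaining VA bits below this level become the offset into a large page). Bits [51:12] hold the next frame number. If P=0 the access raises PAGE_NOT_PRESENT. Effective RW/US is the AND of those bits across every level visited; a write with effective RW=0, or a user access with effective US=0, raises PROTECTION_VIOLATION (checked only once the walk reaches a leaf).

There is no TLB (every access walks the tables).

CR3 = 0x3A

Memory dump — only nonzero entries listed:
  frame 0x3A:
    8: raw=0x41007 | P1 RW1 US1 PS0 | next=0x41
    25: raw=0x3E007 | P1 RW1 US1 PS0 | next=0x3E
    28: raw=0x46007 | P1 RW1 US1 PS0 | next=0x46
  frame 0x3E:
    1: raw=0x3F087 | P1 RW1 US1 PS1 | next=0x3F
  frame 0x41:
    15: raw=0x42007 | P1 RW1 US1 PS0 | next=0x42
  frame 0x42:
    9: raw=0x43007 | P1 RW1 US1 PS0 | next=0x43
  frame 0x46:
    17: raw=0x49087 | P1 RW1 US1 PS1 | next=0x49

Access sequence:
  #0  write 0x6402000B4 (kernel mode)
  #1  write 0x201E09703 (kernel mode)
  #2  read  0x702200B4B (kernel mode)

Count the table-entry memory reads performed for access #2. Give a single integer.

Per-access translation:
#0 VA=0x6402000B4 (w,kernel):
  L0 @0x3A[25] → 0x3E007  P=1,RW=1,US=1,PS=0
  L1 @0x3E[1] → 0x3F087  P=1,RW=1,US=1,PS=1
  ⇒ phys 0x3F0B4 (huge @L1)  [2 reads]
#1 VA=0x201E09703 (w,kernel):
  L0 @0x3A[8] → 0x41007  P=1,RW=1,US=1,PS=0
  L1 @0x41[15] → 0x42007  P=1,RW=1,US=1,PS=0
  L2 @0x42[9] → 0x43007  P=1,RW=1,US=1,PS=0
  ⇒ phys 0x43703  [3 reads]
#2 VA=0x702200B4B (r,kernel):
  L0 @0x3A[28] → 0x46007  P=1,RW=1,US=1,PS=0
  L1 @0x46[17] → 0x49087  P=1,RW=1,US=1,PS=1
  ⇒ phys 0x49B4B (huge @L1)  [2 reads]

Entries read for #2: 2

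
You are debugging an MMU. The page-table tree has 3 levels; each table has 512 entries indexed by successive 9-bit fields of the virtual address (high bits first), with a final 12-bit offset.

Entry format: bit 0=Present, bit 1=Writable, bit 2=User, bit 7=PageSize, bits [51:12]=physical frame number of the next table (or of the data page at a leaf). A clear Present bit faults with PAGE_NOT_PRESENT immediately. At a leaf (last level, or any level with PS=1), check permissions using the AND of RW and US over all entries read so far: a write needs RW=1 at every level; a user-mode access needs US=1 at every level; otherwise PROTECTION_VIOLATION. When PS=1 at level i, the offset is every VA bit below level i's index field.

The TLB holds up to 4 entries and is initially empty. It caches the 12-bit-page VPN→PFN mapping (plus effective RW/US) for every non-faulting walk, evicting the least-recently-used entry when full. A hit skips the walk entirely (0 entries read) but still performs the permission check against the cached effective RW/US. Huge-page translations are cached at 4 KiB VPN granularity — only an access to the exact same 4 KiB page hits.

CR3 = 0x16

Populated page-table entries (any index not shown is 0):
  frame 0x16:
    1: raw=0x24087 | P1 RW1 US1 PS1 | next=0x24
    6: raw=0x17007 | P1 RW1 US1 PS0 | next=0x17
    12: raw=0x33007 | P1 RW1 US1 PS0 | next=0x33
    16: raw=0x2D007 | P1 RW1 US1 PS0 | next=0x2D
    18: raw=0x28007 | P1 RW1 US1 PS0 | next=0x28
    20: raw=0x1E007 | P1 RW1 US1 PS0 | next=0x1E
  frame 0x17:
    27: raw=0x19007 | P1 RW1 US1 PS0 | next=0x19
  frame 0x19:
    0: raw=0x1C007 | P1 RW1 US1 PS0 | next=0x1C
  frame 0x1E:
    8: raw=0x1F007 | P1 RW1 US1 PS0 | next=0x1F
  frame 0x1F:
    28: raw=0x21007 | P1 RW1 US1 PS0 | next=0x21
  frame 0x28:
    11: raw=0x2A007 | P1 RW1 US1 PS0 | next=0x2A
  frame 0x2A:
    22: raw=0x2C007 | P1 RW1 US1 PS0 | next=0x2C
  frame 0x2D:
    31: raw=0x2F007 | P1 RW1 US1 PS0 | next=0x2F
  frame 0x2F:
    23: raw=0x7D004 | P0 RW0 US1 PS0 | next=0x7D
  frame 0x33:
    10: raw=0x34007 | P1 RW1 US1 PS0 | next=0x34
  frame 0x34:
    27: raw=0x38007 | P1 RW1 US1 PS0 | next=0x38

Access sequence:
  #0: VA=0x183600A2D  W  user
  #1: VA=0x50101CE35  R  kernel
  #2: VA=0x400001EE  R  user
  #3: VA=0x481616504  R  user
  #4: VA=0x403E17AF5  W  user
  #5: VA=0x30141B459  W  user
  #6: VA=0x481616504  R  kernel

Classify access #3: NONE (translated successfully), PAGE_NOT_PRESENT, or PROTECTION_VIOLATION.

Walk each access:
#0 VA=0x183600A2D (w,user):
  [0] read 0x16 idx=6: raw=0x17007 flags P=1 W=1 U=1 S=0
  [1] read 0x17 idx=27: raw=0x19007 flags P=1 W=1 U=1 S=0
  [2] read 0x19 idx=0: raw=0x1C007 flags P=1 W=1 U=1 S=0
  ✓ 0x1CA2D  — 3 lookups
#1 VA=0x50101CE35 (r,kernel):
  [0] read 0x16 idx=20: raw=0x1E007 flags P=1 W=1 U=1 S=0
  [1] read 0x1E idx=8: raw=0x1F007 flags P=1 W=1 U=1 S=0
  [2] read 0x1F idx=28: raw=0x21007 flags P=1 W=1 U=1 S=0
  ✓ 0x21E35  — 3 lookups
#2 VA=0x400001EE (r,user):
  [0] read 0x16 idx=1: raw=0x24087 flags P=1 W=1 U=1 S=1
  ✓ 0x241EE (huge @L0)  — 1 lookups
#3 VA=0x481616504 (r,user):
  [0] read 0x16 idx=18: raw=0x28007 flags P=1 W=1 U=1 S=0
  [1] read 0x28 idx=11: raw=0x2A007 flags P=1 W=1 U=1 S=0
  [2] read 0x2A idx=22: raw=0x2C007 flags P=1 W=1 U=1 S=0
  ✓ 0x2C504  — 3 lookups
#4 VA=0x403E17AF5 (w,user):
  [0] read 0x16 idx=16: raw=0x2D007 flags P=1 W=1 U=1 S=0
  [1] read 0x2D idx=31: raw=0x2F007 flags P=1 W=1 U=1 S=0
  [2] read 0x2F idx=23: raw=0x7D004 flags P=0 W=0 U=1 S=0
  ✗ PAGE_NOT_PRESENT  [3 reads]
#5 VA=0x30141B459 (w,user):
  [0] read 0x16 idx=12: raw=0x33007 flags P=1 W=1 U=1 S=0
  [1] read 0x33 idx=10: raw=0x34007 flags P=1 W=1 U=1 S=0
  [2] read 0x34 idx=27: raw=0x38007 flags P=1 W=1 U=1 S=0
  ✓ 0x38459  — 3 lookups
#6 VA=0x481616504 (r,kernel):
  TLB hit vpn=0x481616 → PA=0x2C504

Access #3 fault: NONE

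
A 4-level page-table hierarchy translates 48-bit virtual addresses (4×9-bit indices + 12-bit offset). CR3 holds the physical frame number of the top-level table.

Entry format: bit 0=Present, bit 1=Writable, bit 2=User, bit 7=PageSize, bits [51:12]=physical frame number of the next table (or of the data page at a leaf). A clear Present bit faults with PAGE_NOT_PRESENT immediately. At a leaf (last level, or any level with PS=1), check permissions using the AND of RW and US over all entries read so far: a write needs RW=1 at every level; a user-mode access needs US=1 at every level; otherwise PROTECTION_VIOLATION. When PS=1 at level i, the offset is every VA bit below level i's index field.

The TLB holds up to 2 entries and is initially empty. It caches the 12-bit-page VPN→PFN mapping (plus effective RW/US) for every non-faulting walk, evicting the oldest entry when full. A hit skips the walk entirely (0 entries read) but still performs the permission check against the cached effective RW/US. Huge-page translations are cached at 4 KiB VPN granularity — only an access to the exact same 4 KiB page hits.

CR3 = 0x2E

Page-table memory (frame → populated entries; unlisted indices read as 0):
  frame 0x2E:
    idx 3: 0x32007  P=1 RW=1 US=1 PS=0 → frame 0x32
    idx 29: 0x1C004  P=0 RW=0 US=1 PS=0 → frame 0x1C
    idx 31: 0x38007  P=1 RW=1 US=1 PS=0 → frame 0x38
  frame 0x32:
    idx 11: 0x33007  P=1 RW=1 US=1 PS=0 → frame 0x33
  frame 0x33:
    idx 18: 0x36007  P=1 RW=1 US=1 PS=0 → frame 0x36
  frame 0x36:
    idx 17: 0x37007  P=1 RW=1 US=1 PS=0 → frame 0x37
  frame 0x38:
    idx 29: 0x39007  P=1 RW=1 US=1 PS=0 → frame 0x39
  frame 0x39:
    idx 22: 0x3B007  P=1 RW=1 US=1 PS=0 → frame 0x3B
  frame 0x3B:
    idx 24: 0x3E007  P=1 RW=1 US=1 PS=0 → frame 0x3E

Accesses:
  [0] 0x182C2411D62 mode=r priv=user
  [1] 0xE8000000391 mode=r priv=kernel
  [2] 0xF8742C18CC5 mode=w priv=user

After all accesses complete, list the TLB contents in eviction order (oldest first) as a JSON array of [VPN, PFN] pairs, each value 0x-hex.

Trace:
#0 VA=0x182C2411D62 (r,user):
  lvl0: tbl 0x2E, slot 3 ⇒ 0x32007 (P1/RW1/US1/PS0)
  lvl1: tbl 0x32, slot 11 ⇒ 0x33007 (P1/RW1/US1/PS0)
  lvl2: tbl 0x33, slot 18 ⇒ 0x36007 (P1/RW1/US1/PS0)
  lvl3: tbl 0x36, slot 17 ⇒ 0x37007 (P1/RW1/US1/PS0)
  → PA=0x37D62  (4 entries read)
#1 VA=0xE8000000391 (r,kernel):
  lvl0: tbl 0x2E, slot 29 ⇒ 0x1C004 (P0/RW0/US1/PS0)
  ✗ PAGE_NOT_PRESENT  [1 reads]
#2 VA=0xF8742C18CC5 (w,user):
  lvl0: tbl 0x2E, slot 31 ⇒ 0x38007 (P1/RW1/US1/PS0)
  lvl1: tbl 0x38, slot 29 ⇒ 0x39007 (P1/RW1/US1/PS0)
  lvl2: tbl 0x39, slot 22 ⇒ 0x3B007 (P1/RW1/US1/PS0)
  lvl3: tbl 0x3B, slot 24 ⇒ 0x3E007 (P1/RW1/US1/PS0)
  → PA=0x3ECC5  (4 entries read)

TLB: [["0x182C2411", "0x37"], ["0xF8742C18", "0x3E"]]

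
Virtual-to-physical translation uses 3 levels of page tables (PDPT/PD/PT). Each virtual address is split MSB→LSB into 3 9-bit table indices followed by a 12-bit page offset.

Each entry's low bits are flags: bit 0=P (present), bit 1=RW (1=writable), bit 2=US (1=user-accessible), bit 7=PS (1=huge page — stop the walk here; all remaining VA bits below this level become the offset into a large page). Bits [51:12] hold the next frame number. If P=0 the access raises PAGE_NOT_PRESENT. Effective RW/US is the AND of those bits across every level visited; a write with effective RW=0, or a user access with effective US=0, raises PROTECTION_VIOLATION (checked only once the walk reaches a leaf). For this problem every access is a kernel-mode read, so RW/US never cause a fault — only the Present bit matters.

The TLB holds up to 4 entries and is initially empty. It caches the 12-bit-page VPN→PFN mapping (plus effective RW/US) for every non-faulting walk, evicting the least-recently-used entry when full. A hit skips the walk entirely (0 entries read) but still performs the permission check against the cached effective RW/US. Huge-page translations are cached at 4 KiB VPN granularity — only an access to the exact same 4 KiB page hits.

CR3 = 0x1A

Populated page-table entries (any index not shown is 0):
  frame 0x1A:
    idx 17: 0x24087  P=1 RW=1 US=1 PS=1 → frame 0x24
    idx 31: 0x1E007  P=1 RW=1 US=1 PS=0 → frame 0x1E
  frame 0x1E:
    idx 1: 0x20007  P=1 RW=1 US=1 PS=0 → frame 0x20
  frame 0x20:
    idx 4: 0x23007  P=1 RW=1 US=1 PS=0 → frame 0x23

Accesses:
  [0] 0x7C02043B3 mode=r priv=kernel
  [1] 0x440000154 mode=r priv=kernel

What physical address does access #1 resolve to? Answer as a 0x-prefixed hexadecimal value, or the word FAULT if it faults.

Trace:
#0 VA=0x7C02043B3 (r,kernel):
  L0 @0x1A[31] → 0x1E007  P=1,RW=1,US=1,PS=0
  L1 @0x1E[1] → 0x20007  P=1,RW=1,US=1,PS=0
  L2 @0x20[4] → 0x23007  P=1,RW=1,US=1,PS=0
  ⇒ phys 0x233B3  [3 reads]
#1 VA=0x440000154 (r,kernel):
  L0 @0x1A[17] → 0x24087  P=1,RW=1,US=1,PS=1
  ⇒ phys 0x24154 (huge @L0)  [1 reads]

Access #1 PA: 0x24154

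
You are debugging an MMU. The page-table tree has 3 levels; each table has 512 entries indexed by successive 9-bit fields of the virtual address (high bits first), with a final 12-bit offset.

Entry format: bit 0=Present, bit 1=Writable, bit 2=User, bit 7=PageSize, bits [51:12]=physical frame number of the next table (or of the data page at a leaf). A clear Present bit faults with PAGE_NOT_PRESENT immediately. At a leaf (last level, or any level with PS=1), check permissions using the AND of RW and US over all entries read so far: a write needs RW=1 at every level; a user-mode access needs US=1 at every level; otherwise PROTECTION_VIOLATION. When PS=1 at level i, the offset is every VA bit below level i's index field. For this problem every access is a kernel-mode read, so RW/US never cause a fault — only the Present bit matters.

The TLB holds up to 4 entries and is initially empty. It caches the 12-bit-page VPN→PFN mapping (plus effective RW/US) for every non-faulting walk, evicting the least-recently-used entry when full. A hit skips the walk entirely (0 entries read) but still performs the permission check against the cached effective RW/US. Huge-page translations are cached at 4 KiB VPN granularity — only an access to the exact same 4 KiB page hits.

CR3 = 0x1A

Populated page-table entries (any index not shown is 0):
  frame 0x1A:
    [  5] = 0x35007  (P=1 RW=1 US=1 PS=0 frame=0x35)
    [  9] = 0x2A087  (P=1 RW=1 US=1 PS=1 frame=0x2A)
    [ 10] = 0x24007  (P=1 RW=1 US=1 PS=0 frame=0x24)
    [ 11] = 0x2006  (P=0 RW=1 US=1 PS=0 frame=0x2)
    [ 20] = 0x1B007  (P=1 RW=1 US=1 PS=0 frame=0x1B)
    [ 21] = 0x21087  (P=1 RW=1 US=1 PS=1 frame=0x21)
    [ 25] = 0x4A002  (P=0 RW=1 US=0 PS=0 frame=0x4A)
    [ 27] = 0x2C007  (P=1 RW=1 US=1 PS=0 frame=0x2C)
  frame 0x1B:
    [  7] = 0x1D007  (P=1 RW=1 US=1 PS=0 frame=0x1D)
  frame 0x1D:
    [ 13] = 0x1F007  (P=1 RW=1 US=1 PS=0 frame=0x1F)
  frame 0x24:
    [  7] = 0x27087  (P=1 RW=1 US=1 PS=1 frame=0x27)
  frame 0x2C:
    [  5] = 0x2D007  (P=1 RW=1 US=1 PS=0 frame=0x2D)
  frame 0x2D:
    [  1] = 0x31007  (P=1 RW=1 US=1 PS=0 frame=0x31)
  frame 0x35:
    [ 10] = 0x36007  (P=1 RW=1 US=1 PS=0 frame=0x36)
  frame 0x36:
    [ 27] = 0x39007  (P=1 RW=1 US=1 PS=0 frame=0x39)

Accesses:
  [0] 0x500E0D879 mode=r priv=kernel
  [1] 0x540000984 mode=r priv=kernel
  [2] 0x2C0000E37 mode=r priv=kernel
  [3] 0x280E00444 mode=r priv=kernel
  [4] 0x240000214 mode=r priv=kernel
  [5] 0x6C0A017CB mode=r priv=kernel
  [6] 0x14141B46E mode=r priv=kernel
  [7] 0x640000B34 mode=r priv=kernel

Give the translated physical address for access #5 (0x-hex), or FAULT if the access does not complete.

Per-access translation:
#0 VA=0x500E0D879 (r,kernel):
  [0] read 0x1A idx=20: raw=0x1B007 flags P=1 W=1 U=1 S=0
  [1] read 0x1B idx=7: raw=0x1D007 flags P=1 W=1 U=1 S=0
  [2] read 0x1D idx=13: raw=0x1F007 flags P=1 W=1 U=1 S=0
  ✓ 0x1F879  — 3 lookups
#1 VA=0x540000984 (r,kernel):
  [0] read 0x1A idx=21: raw=0x21087 flags P=1 W=1 U=1 S=1
  ✓ 0x21984 (huge @L0)  — 1 lookups
#2 VA=0x2C0000E37 (r,kernel):
  [0] read 0x1A idx=11: raw=0x2006 flags P=0 W=1 U=1 S=0
  ⇒ fault: PAGE_NOT_PRESENT  — 1 lookups
#3 VA=0x280E00444 (r,kernel):
  [0] read 0x1A idx=10: raw=0x24007 flags P=1 W=1 U=1 S=0
  [1] read 0x24 idx=7: raw=0x27087 flags P=1 W=1 U=1 S=1
  ✓ 0x27444 (huge @L1)  — 2 lookups
#4 VA=0x240000214 (r,kernel):
  [0] read 0x1A idx=9: raw=0x2A087 flags P=1 W=1 U=1 S=1
  ✓ 0x2A214 (huge @L0)  — 1 lookups
#5 VA=0x6C0A017CB (r,kernel):
  [0] read 0x1A idx=27: raw=0x2C007 flags P=1 W=1 U=1 S=0
  [1] read 0x2C idx=5: raw=0x2D007 flags P=1 W=1 U=1 S=0
  [2] read 0x2D idx=1: raw=0x31007 flags P=1 W=1 U=1 S=0
  ✓ 0x317CB  — 3 lookups
#6 VA=0x14141B46E (r,kernel):
  [0] read 0x1A idx=5: raw=0x35007 flags P=1 W=1 U=1 S=0
  [1] read 0x35 idx=10: raw=0x36007 flags P=1 W=1 U=1 S=0
  [2] read 0x36 idx=27: raw=0x39007 flags P=1 W=1 U=1 S=0
  ✓ 0x3946E  — 3 lookups
#7 VA=0x640000B34 (r,kernel):
  [0] read 0x1A idx=25: raw=0x4A002 flags P=0 W=1 U=0 S=0
  ⇒ fault: PAGE_NOT_PRESENT  — 1 lookups

Access #5 PA: 0x317CB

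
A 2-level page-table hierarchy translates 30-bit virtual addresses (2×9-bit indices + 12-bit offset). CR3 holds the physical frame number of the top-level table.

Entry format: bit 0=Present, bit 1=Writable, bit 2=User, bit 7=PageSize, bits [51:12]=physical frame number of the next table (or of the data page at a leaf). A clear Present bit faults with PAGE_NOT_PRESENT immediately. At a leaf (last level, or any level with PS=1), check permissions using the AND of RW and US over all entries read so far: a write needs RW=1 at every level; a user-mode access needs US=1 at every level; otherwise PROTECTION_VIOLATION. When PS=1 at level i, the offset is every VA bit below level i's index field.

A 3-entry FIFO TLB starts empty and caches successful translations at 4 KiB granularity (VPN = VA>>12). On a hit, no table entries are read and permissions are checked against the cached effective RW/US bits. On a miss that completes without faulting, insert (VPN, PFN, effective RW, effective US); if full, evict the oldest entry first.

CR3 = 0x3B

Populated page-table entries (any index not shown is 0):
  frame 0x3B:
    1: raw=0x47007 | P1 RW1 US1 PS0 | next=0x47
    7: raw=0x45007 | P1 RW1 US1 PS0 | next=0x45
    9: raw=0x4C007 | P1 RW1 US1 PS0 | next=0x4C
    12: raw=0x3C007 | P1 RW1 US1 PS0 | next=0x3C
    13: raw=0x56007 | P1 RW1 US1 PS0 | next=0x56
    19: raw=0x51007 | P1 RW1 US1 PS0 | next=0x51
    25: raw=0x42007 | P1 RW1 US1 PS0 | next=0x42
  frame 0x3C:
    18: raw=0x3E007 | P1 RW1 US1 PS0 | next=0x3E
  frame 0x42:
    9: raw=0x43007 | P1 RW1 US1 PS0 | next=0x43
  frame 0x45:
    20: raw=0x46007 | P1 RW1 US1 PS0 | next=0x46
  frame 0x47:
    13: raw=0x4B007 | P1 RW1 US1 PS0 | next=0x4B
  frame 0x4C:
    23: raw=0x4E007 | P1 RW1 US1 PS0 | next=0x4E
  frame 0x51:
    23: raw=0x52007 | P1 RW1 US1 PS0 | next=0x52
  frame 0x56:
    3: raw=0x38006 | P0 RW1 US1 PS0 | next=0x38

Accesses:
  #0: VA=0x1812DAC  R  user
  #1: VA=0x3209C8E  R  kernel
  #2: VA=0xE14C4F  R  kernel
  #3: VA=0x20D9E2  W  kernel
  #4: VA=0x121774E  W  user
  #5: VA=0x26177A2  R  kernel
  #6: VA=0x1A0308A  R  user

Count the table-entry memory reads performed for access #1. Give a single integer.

Per-access translation:
#0 VA=0x1812DAC (r,user):
  L0: frame=0x3B idx=12 entry=0x3C007 [P=1 RW=1 US=1 PS=0]
  L1: frame=0x3C idx=18 entry=0x3E007 [P=1 RW=1 US=1 PS=0]
  ⇒ phys 0x3EDAC  [2 reads]
#1 VA=0x3209C8E (r,kernel):
  L0: frame=0x3B idx=25 entry=0x42007 [P=1 RW=1 US=1 PS=0]
  L1: frame=0x42 idx=9 entry=0x43007 [P=1 RW=1 US=1 PS=0]
  ⇒ phys 0x43C8E  [2 reads]
#2 VA=0xE14C4F (r,kernel):
  L0: frame=0x3B idx=7 entry=0x45007 [P=1 RW=1 US=1 PS=0]
  L1: frame=0x45 idx=20 entry=0x46007 [P=1 RW=1 US=1 PS=0]
  ⇒ phys 0x46C4F  [2 reads]
#3 VA=0x20D9E2 (w,kernel):
  L0: frame=0x3B idx=1 entry=0x47007 [P=1 RW=1 US=1 PS=0]
  L1: frame=0x47 idx=13 entry=0x4B007 [P=1 RW=1 US=1 PS=0]
  ⇒ phys 0x4B9E2  [2 reads]
#4 VA=0x121774E (w,user):
  L0: frame=0x3B idx=9 entry=0x4C007 [P=1 RW=1 US=1 PS=0]
  L1: frame=0x4C idx=23 entry=0x4E007 [P=1 RW=1 US=1 PS=0]
  ⇒ phys 0x4E74E  [2 reads]
#5 VA=0x26177A2 (r,kernel):
  L0: frame=0x3B idx=19 entry=0x51007 [P=1 RW=1 US=1 PS=0]
  L1: frame=0x51 idx=23 entry=0x52007 [P=1 RW=1 US=1 PS=0]
  ⇒ phys 0x527A2  [2 reads]
#6 VA=0x1A0308A (r,user):
  L0: frame=0x3B idx=13 entry=0x56007 [P=1 RW=1 US=1 PS=0]
  L1: frame=0x56 idx=3 entry=0x38006 [P=0 RW=1 US=1 PS=0]
  ⇒ fault: PAGE_NOT_PRESENT  — 2 lookups

Entries read for #1: 2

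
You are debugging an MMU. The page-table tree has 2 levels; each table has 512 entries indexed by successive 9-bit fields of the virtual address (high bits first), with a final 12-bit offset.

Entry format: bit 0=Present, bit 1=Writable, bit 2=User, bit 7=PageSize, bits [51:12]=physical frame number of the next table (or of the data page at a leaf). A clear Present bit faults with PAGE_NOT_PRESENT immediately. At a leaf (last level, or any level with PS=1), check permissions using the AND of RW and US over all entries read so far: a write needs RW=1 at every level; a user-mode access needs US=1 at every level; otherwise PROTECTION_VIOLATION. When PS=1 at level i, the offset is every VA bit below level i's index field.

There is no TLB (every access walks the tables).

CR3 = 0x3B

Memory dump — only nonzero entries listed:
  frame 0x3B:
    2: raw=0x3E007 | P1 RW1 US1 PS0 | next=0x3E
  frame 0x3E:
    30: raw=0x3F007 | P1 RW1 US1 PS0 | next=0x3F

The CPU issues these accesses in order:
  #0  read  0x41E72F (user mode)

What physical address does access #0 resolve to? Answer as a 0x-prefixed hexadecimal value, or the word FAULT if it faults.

Walk each access:
#0 VA=0x41E72F (r,user):
  L0: frame=0x3B idx=2 entry=0x3E007 [P=1 RW=1 US=1 PS=0]
  L1: frame=0x3E idx=30 entry=0x3F007 [P=1 RW=1 US=1 PS=0]
  ⇒ phys 0x3F72F  [2 reads]

Access #0 PA: 0x3F72F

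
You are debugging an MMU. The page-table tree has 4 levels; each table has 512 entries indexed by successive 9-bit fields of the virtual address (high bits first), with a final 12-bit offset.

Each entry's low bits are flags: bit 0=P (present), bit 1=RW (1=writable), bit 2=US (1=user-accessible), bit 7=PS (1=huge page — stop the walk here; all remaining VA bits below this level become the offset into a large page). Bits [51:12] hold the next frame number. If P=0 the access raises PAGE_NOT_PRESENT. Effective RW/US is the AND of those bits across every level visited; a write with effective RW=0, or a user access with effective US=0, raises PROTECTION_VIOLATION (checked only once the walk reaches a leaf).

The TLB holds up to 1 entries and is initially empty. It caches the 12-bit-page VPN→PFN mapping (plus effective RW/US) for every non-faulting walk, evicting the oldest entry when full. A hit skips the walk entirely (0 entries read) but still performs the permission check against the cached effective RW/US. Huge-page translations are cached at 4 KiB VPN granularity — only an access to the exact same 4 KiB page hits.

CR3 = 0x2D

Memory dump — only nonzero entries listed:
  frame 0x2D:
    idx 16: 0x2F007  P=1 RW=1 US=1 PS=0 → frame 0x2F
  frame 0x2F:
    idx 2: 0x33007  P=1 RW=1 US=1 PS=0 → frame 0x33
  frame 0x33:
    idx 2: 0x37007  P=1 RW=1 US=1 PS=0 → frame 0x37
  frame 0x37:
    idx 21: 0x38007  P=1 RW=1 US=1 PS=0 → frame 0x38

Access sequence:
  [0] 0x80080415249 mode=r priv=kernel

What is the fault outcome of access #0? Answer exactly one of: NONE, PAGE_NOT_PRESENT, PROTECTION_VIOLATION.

Trace:
#0 VA=0x80080415249 (r,kernel):
  lvl0: tbl 0x2D, slot 16 ⇒ 0x2F007 (P1/RW1/US1/PS0)
  lvl1: tbl 0x2F, slot 2 ⇒ 0x33007 (P1/RW1/US1/PS0)
  lvl2: tbl 0x33, slot 2 ⇒ 0x37007 (P1/RW1/US1/PS0)
  lvl3: tbl 0x37, slot 21 ⇒ 0x38007 (P1/RW1/US1/PS0)
  → PA=0x38249  (4 entries read)

Access #0 fault: NONE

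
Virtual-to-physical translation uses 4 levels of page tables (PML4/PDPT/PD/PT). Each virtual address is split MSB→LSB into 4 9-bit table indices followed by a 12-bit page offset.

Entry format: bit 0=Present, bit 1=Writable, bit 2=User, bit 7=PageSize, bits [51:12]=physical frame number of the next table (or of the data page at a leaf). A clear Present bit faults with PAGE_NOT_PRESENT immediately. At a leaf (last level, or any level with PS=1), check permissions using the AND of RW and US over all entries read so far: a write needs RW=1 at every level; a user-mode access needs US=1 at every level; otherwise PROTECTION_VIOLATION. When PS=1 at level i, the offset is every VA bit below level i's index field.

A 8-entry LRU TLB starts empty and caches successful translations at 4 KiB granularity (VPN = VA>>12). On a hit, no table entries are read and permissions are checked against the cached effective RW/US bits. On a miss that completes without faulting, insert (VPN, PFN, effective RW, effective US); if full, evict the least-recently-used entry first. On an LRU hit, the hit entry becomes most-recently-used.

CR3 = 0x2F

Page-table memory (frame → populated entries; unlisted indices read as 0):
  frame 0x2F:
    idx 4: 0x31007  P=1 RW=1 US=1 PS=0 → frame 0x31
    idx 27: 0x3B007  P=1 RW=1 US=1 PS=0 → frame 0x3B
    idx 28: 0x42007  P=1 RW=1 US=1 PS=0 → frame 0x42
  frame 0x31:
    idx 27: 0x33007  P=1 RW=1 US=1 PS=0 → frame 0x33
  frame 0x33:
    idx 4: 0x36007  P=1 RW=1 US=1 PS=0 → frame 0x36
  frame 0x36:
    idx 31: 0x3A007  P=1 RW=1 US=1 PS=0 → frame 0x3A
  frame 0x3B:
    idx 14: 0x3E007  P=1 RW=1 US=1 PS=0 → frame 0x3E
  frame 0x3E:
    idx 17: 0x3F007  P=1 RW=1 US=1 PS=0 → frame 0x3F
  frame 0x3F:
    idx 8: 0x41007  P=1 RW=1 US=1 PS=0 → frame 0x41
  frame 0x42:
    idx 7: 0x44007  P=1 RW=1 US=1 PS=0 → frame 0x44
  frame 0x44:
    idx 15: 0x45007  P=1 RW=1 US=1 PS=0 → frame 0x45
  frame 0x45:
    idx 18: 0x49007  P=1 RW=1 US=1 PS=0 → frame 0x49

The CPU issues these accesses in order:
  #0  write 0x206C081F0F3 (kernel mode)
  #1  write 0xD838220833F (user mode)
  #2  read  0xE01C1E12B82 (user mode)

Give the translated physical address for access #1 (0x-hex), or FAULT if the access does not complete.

Trace:
#0 VA=0x206C081F0F3 (w,kernel):
  L0: frame=0x2F idx=4 entry=0x31007 [P=1 RW=1 US=1 PS=0]
  L1: frame=0x31 idx=27 entry=0x33007 [P=1 RW=1 US=1 PS=0]
  L2: frame=0x33 idx=4 entry=0x36007 [P=1 RW=1 US=1 PS=0]
  L3: frame=0x36 idx=31 entry=0x3A007 [P=1 RW=1 US=1 PS=0]
  ⇒ phys 0x3A0F3  [4 reads]
#1 VA=0xD838220833F (w,user):
  L0: frame=0x2F idx=27 entry=0x3B007 [P=1 RW=1 US=1 PS=0]
  L1: frame=0x3B idx=14 entry=0x3E007 [P=1 RW=1 US=1 PS=0]
  L2: frame=0x3E idx=17 entry=0x3F007 [P=1 RW=1 US=1 PS=0]
  L3: frame=0x3F idx=8 entry=0x41007 [P=1 RW=1 US=1 PS=0]
  ⇒ phys 0x4133F  [4 reads]
#2 VA=0xE01C1E12B82 (r,user):
  L0: frame=0x2F idx=28 entry=0x42007 [P=1 RW=1 US=1 PS=0]
  L1: frame=0x42 idx=7 entry=0x44007 [P=1 RW=1 US=1 PS=0]
  L2: frame=0x44 idx=15 entry=0x45007 [P=1 RW=1 US=1 PS=0]
  L3: frame=0x45 idx=18 entry=0x49007 [P=1 RW=1 US=1 PS=0]
  ⇒ phys 0x49B82  [4 reads]

Access #1 PA: 0x4133F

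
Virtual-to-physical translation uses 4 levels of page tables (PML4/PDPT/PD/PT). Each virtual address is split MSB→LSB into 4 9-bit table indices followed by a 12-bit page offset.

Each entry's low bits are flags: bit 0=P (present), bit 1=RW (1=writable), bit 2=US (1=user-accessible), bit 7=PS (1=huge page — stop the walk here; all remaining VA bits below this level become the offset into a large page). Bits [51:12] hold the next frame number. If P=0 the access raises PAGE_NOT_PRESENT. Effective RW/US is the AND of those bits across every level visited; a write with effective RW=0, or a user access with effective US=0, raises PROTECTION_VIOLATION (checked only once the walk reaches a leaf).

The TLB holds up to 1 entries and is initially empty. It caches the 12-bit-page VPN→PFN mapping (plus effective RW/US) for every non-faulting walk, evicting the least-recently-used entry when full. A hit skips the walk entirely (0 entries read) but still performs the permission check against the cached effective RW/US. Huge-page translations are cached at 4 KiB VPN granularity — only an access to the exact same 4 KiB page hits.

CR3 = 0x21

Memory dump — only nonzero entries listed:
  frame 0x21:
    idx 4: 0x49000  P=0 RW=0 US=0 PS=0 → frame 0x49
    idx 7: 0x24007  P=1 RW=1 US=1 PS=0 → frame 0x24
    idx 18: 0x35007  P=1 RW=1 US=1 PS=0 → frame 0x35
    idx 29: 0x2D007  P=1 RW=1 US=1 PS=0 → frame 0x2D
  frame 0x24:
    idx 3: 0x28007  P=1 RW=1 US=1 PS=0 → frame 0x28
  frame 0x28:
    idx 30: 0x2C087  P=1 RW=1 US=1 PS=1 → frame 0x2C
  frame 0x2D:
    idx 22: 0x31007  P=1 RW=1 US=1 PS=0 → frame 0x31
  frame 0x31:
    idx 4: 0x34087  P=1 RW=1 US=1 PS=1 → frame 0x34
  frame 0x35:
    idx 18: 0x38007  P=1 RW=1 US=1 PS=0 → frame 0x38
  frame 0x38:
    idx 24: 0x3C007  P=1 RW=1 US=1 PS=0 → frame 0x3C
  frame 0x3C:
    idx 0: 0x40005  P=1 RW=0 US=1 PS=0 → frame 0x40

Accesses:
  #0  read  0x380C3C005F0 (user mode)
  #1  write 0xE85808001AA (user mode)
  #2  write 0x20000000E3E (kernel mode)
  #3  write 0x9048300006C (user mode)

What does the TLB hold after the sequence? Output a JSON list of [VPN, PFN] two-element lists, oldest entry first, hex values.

Trace:
#0 VA=0x380C3C005F0 (r,user):
  L0: frame=0x21 idx=7 entry=0x24007 [P=1 RW=1 US=1 PS=0]
  L1: frame=0x24 idx=3 entry=0x28007 [P=1 RW=1 US=1 PS=0]
  L2: frame=0x28 idx=30 entry=0x2C087 [P=1 RW=1 US=1 PS=1]
  → PA=0x2C5F0 (huge @L2)  (3 entries read)
#1 VA=0xE85808001AA (w,user):
  L0: frame=0x21 idx=29 entry=0x2D007 [P=1 RW=1 US=1 PS=0]
  L1: frame=0x2D idx=22 entry=0x31007 [P=1 RW=1 US=1 PS=0]
  L2: frame=0x31 idx=4 entry=0x34087 [P=1 RW=1 US=1 PS=1]
  → PA=0x341AA (huge @L2)  (3 entries read)
#2 VA=0x20000000E3E (w,kernel):
  L0: frame=0x21 idx=4 entry=0x49000 [P=0 RW=0 US=0 PS=0]
  → PAGE_NOT_PRESENT  (1 entries read)
#3 VA=0x9048300006C (w,user):
  L0: frame=0x21 idx=18 entry=0x35007 [P=1 RW=1 US=1 PS=0]
  L1: frame=0x35 idx=18 entry=0x38007 [P=1 RW=1 US=1 PS=0]
  L2: frame=0x38 idx=24 entry=0x3C007 [P=1 RW=1 US=1 PS=0]
  L3: frame=0x3C idx=0 entry=0x40005 [P=1 RW=0 US=1 PS=0]
  → PROTECTION_VIOLATION  (4 entries read)

TLB: [["0xE8580800", "0x34"]]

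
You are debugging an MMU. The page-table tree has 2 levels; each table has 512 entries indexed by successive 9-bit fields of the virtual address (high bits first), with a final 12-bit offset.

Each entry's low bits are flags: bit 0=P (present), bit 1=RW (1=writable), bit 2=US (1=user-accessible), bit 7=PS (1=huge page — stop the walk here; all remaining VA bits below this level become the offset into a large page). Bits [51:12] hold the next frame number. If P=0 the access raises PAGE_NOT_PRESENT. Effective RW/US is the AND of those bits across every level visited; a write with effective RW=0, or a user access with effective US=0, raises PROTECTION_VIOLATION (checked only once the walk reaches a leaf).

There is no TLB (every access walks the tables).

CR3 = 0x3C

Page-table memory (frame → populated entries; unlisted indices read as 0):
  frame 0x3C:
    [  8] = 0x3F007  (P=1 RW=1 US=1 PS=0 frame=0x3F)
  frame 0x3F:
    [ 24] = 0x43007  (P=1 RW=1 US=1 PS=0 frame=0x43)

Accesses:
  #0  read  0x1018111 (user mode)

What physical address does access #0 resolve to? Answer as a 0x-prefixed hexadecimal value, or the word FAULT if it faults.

Per-access translation:
#0 VA=0x1018111 (r,user):
  L0: frame=0x3C idx=8 entry=0x3F007 [P=1 RW=1 US=1 PS=0]
  L1: frame=0x3F idx=24 entry=0x43007 [P=1 RW=1 US=1 PS=0]
  → PA=0x43111  (2 entries read)

Access #0 PA: 0x43111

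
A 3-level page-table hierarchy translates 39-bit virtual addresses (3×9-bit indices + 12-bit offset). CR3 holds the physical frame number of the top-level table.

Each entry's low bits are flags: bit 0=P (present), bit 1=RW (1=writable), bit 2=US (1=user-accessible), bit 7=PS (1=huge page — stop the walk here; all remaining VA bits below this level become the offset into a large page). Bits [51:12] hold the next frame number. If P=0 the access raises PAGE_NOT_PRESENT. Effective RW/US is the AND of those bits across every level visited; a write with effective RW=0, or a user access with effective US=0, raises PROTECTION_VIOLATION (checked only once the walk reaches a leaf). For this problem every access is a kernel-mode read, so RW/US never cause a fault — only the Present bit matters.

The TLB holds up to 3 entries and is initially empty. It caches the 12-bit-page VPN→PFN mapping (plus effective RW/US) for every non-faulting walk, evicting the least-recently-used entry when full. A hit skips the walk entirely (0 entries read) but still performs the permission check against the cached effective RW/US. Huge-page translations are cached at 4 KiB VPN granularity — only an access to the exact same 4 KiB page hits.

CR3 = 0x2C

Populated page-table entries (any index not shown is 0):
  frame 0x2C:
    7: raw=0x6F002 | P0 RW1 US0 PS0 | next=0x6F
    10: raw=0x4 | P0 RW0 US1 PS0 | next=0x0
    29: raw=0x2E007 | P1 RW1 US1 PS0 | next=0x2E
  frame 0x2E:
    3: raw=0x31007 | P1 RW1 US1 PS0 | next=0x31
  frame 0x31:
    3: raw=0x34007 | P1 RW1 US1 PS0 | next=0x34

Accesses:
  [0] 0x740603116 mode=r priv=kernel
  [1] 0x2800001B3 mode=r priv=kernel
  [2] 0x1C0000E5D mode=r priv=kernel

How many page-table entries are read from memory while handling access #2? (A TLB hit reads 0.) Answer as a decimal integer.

Per-access translation:
#0 VA=0x740603116 (r,kernel):
  lvl0: tbl 0x2C, slot 29 ⇒ 0x2E007 (P1/RW1/US1/PS0)
  lvl1: tbl 0x2E, slot 3 ⇒ 0x31007 (P1/RW1/US1/PS0)
  lvl2: tbl 0x31, slot 3 ⇒ 0x34007 (P1/RW1/US1/PS0)
  ✓ 0x34116  — 3 lookups
#1 VA=0x2800001B3 (r,kernel):
  lvl0: tbl 0x2C, slot 10 ⇒ 0x4 (P0/RW0/US1/PS0)
  → PAGE_NOT_PRESENT  (1 entries read)
#2 VA=0x1C0000E5D (r,kernel):
  lvl0: tbl 0x2C, slot 7 ⇒ 0x6F002 (P0/RW1/US0/PS0)
  → PAGE_NOT_PRESENT  (1 entries read)

Entries read for #2: 1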